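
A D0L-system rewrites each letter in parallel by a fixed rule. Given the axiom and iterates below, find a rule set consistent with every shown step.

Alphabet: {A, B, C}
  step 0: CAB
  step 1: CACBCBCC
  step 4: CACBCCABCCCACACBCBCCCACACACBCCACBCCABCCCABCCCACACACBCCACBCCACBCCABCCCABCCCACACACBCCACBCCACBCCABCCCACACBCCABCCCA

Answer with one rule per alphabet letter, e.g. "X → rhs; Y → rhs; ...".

A->CBC, B->BCC, C->CA

  step 0 ⇒ step 1: CAB ⇒ CA·CBC·BCC
    A ↦ CBC
    B ↦ BCC
    C ↦ CA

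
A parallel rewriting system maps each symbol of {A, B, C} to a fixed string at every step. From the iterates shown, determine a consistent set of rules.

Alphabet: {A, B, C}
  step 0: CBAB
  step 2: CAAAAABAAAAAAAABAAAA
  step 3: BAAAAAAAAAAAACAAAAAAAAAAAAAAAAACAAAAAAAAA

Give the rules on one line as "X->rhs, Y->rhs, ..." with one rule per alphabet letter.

A->AA, B->CA, C->BAA

  step 2 ⇒ step 3: CAAAAABAAAAAAAABAAAA ⇒ BAA·AA·AA·AA·AA·AA·CA·AA·AA·AA·AA·AA·AA·AA·AA·CA·AA·AA·AA·AA
    A ↦ AA
    B ↦ CA
    C ↦ BAA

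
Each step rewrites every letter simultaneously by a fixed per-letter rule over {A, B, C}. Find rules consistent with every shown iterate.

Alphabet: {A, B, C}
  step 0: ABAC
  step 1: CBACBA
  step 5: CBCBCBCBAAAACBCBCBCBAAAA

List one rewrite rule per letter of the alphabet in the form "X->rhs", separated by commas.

  step 0 ⇒ step 1: ABAC ⇒ CB·A·CB·A
    A ↦ CB
    B ↦ A
    C ↦ A

A->CB, B->A, C->A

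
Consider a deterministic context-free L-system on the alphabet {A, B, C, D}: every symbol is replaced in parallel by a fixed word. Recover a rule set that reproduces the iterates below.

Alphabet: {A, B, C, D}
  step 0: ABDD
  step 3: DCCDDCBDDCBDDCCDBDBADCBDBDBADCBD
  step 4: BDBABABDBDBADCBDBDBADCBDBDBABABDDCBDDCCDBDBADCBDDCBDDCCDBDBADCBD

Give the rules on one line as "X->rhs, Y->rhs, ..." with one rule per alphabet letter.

A->CD, B->DC, C->BA, D->BD

  step 3 ⇒ step 4: DCCDDCBDDCBDDCCDBDBADCBDBDBADCBD ⇒ BD·BA·BA·BD·BD·BA·DC·BD·BD·BA·DC·BD·BD·BA·BA·BD·DC·BD·DC·CD·BD·BA·DC·BD·DC·BD·DC·CD·BD·BA·DC·BD
    A ↦ CD
    B ↦ DC
    C ↦ BA
    D ↦ BD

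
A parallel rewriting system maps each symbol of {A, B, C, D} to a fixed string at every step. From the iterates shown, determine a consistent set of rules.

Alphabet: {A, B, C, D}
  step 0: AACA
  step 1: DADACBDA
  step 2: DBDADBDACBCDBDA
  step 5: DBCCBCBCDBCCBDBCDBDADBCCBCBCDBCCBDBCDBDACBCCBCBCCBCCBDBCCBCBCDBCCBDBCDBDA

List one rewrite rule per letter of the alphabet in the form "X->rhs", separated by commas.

A->DA, B->C, C->CB, D->DB

  step 1 ⇒ step 2: DADACBDA ⇒ DB·DA·DB·DA·CB·C·DB·DA
    A ↦ DA
    B ↦ C
    C ↦ CB
    D ↦ DB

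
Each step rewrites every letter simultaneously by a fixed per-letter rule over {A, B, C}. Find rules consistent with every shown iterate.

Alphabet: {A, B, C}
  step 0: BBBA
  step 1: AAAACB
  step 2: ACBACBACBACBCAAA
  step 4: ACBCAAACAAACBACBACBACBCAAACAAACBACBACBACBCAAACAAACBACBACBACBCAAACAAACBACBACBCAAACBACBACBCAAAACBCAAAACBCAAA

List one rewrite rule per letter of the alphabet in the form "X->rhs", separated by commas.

  step 1 ⇒ step 2: AAAACB ⇒ ACB·ACB·ACB·ACB·CAA·A
    A ↦ ACB
    B ↦ A
    C ↦ CAA

A->ACB, B->A, C->CAA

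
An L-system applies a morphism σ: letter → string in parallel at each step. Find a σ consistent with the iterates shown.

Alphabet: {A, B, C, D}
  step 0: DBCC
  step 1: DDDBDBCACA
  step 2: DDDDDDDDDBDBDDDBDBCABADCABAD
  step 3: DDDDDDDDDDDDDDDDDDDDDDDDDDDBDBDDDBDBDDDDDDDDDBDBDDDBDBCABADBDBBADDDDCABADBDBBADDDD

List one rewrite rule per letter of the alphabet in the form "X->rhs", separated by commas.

  step 2 ⇒ step 3: DDDDDDDDDBDBDDDBDBCABADCABAD ⇒ DDD·DDD·DDD·DDD·DDD·DDD·DDD·DDD·DDD·BDB·DDD·BDB·DDD·DDD·DDD·BDB·DDD·BDB·CA·BAD·BDB·BAD·DDD·CA·BAD·BDB·BAD·DDD
    A ↦ BAD
    B ↦ BDB
    C ↦ CA
    D ↦ DDD

A->BAD, B->BDB, C->CA, D->DDD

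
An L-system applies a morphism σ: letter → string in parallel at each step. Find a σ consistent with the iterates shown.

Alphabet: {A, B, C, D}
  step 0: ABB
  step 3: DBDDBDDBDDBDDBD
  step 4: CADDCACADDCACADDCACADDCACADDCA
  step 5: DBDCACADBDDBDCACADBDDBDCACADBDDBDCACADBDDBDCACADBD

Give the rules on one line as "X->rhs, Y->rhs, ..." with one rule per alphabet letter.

  step 4 ⇒ step 5: CADDCACADDCACADDCACADDCACADDCA ⇒ DB·D·CA·CA·DB·D·DB·D·CA·CA·DB·D·DB·D·CA·CA·DB·D·DB·D·CA·CA·DB·D·DB·D·CA·CA·DB·D
    A ↦ D
    C ↦ DB
    D ↦ CA
  step 3 ⇒ step 4: DBDDBDDBDDBDDBD ⇒ CA·DD·CA·CA·DD·CA·CA·DD·CA·CA·DD·CA·CA·DD·CA
    B ↦ DD

A->D, B->DD, C->DB, D->CA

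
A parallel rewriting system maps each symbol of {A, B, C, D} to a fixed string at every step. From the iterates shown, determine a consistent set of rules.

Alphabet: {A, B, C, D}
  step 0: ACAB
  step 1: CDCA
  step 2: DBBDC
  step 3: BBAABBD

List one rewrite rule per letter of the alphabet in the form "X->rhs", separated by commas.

  step 2 ⇒ step 3: DBBDC ⇒ BB·A·A·BB·D
    B ↦ A
    C ↦ D
    D ↦ BB
  step 0 ⇒ step 1: ACAB ⇒ C·D·C·A
    A ↦ C

A->C, B->A, C->D, D->BB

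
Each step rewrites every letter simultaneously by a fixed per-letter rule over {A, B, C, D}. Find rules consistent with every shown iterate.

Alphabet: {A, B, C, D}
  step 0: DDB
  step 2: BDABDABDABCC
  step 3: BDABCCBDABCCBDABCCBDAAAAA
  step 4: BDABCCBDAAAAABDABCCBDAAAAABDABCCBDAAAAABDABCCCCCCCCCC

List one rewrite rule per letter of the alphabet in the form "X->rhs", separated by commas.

  step 3 ⇒ step 4: BDABCCBDABCCBDABCCBDAAAAA ⇒ BDA·B·CC·BDA·AA·AA·BDA·B·CC·BDA·AA·AA·BDA·B·CC·BDA·AA·AA·BDA·B·CC·CC·CC·CC·CC
    A ↦ CC
    B ↦ BDA
    C ↦ AA
    D ↦ B

A->CC, B->BDA, C->AA, D->B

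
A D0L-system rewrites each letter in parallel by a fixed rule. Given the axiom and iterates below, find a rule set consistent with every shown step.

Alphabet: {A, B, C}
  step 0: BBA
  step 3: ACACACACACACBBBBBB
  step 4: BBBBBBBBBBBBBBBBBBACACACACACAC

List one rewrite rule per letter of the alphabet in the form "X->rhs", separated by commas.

A->BB, B->AC, C->B

  step 3 ⇒ step 4: ACACACACACACBBBBBB ⇒ BB·B·BB·B·BB·B·BB·B·BB·B·BB·B·AC·AC·AC·AC·AC·AC
    A ↦ BB
    B ↦ AC
    C ↦ B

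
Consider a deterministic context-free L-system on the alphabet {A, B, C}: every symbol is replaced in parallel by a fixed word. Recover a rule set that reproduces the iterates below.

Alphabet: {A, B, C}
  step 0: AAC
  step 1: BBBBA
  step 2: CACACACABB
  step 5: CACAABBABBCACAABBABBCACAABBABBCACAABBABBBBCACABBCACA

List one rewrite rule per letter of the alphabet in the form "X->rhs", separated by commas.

  step 1 ⇒ step 2: BBBBA ⇒ CA·CA·CA·CA·BB
    A ↦ BB
    B ↦ CA
  step 0 ⇒ step 1: AAC ⇒ BB·BB·A
    C ↦ A

A->BB, B->CA, C->A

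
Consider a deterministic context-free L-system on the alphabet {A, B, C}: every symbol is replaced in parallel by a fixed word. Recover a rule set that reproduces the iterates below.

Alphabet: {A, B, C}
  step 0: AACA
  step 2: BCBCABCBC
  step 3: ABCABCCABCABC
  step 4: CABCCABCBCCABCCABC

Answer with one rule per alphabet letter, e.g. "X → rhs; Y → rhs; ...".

A->C, B->A, C->BC

  step 3 ⇒ step 4: ABCABCCABCABC ⇒ C·A·BC·C·A·BC·BC·C·A·BC·C·A·BC
    A ↦ C
    B ↦ A
    C ↦ BC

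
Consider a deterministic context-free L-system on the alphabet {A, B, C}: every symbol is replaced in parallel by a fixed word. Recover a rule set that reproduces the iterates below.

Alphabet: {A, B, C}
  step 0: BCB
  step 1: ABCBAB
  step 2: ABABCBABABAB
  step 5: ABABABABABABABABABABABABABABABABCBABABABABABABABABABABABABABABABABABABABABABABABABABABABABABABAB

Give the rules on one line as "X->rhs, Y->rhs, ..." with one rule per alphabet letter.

A->AB, B->AB, C->CB

  step 1 ⇒ step 2: ABCBAB ⇒ AB·AB·CB·AB·AB·AB
    A ↦ AB
    B ↦ AB
    C ↦ CB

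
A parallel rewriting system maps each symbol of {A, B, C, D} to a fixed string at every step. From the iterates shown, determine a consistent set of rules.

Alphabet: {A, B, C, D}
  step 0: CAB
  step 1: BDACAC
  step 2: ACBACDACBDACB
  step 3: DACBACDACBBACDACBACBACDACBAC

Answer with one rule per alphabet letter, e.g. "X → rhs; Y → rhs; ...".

  step 2 ⇒ step 3: ACBACDACBDACB ⇒ DAC·B·AC·DAC·B·BAC·DAC·B·AC·BAC·DAC·B·AC
    A ↦ DAC
    B ↦ AC
    C ↦ B
    D ↦ BAC

A->DAC, B->AC, C->B, D->BAC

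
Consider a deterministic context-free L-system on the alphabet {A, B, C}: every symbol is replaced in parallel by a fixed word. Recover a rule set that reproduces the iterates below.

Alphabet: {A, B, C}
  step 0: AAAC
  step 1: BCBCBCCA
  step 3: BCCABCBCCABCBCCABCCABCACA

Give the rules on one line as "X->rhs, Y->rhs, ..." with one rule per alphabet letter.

  step 0 ⇒ step 1: AAAC ⇒ BC·BC·BC·CA
    A ↦ BC
    C ↦ CA
    B ↦ A  (constrained at step 1)

A->BC, B->A, C->CA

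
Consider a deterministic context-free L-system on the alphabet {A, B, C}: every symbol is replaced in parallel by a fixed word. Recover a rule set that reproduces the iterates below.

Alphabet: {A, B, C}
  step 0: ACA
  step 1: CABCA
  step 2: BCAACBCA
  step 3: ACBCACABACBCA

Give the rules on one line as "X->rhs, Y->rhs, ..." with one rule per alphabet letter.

  step 2 ⇒ step 3: BCAACBCA ⇒ AC·B·CA·CA·B·AC·B·CA
    A ↦ CA
    B ↦ AC
    C ↦ B

A->CA, B->AC, C->B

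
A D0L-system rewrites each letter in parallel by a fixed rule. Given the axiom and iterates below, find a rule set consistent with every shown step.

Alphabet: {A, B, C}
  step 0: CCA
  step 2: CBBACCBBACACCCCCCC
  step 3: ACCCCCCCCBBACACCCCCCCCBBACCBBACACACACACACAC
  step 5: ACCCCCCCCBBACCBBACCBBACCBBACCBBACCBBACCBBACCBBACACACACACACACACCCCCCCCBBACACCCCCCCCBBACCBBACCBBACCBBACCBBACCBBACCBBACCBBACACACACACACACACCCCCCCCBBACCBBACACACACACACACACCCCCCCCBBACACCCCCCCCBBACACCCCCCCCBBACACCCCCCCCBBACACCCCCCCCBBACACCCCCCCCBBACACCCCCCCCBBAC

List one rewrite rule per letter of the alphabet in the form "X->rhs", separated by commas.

  step 2 ⇒ step 3: CBBACCBBACACCCCCCC ⇒ AC·CCC·CCC·CBB·AC·AC·CCC·CCC·CBB·AC·CBB·AC·AC·AC·AC·AC·AC·AC
    A ↦ CBB
    B ↦ CCC
    C ↦ AC

A->CBB, B->CCC, C->AC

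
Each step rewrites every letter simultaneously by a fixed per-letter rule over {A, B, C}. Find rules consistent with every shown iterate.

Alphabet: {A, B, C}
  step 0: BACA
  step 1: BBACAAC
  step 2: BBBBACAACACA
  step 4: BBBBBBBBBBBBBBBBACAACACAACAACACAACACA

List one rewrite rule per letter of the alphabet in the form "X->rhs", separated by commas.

  step 1 ⇒ step 2: BBACAAC ⇒ BB·BB·AC·A·AC·AC·A
    A ↦ AC
    B ↦ BB
    C ↦ A

A->AC, B->BB, C->A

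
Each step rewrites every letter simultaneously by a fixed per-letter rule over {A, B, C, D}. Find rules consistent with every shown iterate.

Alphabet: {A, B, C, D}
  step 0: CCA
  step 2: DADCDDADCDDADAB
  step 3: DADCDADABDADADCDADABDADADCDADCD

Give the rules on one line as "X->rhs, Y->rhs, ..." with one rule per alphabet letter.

A->DC, B->D, C->DAB, D->DA

  step 2 ⇒ step 3: DADCDDADCDDADAB ⇒ DA·DC·DA·DAB·DA·DA·DC·DA·DAB·DA·DA·DC·DA·DC·D
    A ↦ DC
    B ↦ D
    C ↦ DAB
    D ↦ DA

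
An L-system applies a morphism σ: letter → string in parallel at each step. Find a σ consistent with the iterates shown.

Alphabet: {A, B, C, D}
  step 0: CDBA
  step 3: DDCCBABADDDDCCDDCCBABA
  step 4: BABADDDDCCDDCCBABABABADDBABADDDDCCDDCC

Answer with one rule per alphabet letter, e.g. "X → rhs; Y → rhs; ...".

  step 3 ⇒ step 4: DDCCBABADDDDCCDDCCBABA ⇒ BA·BA·D·D·DD·CC·DD·CC·BA·BA·BA·BA·D·D·BA·BA·D·D·DD·CC·DD·CC
    A ↦ CC
    B ↦ DD
    C ↦ D
    D ↦ BA

A->CC, B->DD, C->D, D->BA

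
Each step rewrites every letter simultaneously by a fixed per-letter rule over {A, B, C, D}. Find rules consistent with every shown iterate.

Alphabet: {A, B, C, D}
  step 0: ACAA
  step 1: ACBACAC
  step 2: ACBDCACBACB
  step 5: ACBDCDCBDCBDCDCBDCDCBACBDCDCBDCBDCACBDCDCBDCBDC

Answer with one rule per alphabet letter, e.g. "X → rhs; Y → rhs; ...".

  step 1 ⇒ step 2: ACBACAC ⇒ AC·B·DC·AC·B·AC·B
    A ↦ AC
    B ↦ DC
    C ↦ B
    D ↦ DC  (constrained at step 2)

A->AC, B->DC, C->B, D->DC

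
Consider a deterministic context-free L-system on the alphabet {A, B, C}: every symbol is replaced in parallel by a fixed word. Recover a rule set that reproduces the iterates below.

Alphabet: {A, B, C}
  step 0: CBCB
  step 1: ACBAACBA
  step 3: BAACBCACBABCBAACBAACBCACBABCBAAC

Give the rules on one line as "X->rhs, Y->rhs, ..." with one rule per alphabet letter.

  step 0 ⇒ step 1: CBCB ⇒ AC·BA·AC·BA
    B ↦ BA
    C ↦ AC
    A ↦ BC  (constrained at step 1)

A->BC, B->BA, C->AC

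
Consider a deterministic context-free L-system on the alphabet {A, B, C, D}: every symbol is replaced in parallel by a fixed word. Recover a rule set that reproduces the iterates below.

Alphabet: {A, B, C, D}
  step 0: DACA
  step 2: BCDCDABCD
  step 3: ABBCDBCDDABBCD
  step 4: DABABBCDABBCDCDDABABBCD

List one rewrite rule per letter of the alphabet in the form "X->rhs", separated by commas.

  step 3 ⇒ step 4: ABBCDBCDDABBCD ⇒ D·AB·AB·B·CD·AB·B·CD·CD·D·AB·AB·B·CD
    A ↦ D
    B ↦ AB
    C ↦ B
    D ↦ CD

A->D, B->AB, C->B, D->CD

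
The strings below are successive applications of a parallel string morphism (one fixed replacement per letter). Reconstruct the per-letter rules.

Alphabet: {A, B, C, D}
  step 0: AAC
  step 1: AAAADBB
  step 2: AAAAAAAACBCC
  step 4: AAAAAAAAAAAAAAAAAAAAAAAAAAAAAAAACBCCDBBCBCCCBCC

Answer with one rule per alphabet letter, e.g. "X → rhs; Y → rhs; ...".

A->AA, B->C, C->DBB, D->CB

  step 1 ⇒ step 2: AAAADBB ⇒ AA·AA·AA·AA·CB·C·C
    A ↦ AA
    B ↦ C
    D ↦ CB
  step 0 ⇒ step 1: AAC ⇒ AA·AA·DBB
    C ↦ DBB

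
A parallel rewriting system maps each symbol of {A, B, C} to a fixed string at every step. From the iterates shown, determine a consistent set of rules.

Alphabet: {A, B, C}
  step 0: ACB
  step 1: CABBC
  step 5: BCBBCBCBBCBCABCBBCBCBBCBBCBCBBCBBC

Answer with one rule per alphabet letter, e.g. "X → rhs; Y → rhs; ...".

  step 0 ⇒ step 1: ACB ⇒ CA·B·BC
    A ↦ CA
    B ↦ BC
    C ↦ B

A->CA, B->BC, C->B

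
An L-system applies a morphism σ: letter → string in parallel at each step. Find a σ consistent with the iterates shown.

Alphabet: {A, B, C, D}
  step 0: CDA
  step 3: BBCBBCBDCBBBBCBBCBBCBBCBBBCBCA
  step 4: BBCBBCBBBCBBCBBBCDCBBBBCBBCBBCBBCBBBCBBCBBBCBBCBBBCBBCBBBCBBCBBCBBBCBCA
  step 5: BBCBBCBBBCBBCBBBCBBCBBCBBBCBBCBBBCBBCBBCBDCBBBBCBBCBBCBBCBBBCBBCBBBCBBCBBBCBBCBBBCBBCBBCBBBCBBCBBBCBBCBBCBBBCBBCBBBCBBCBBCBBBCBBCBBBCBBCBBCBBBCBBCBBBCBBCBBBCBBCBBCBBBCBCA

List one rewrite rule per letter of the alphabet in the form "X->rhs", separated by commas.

A->CA, B->BBC, C->B, D->DCB

  step 4 ⇒ step 5: BBCBBCBBBCBBCBBBCDCBBBBCBBCBBCBBCBBBCBBCBBBCBBCBBBCBBCBBBCBBCBBCBBBCBCA ⇒ BBC·BBC·B·BBC·BBC·B·BBC·BBC·BBC·B·BBC·BBC·B·BBC·BBC·BBC·B·DCB·B·BBC·BBC·BBC·BBC·B·BBC·BBC·B·BBC·BBC·B·BBC·BBC·B·BBC·BBC·BBC·B·BBC·BBC·B·BBC·BBC·BBC·B·BBC·BBC·B·BBC·BBC·BBC·B·BBC·BBC·B·BBC·BBC·BBC·B·BBC·BBC·B·BBC·BBC·B·BBC·BBC·BBC·B·BBC·B·CA
    A ↦ CA
    B ↦ BBC
    C ↦ B
    D ↦ DCB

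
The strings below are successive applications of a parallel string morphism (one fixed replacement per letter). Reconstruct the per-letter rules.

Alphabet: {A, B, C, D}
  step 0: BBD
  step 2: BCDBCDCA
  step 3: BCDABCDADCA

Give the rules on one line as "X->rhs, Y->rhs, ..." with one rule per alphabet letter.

  step 2 ⇒ step 3: BCDBCDCA ⇒ BC·D·A·BC·D·A·D·CA
    A ↦ CA
    B ↦ BC
    C ↦ D
    D ↦ A

A->CA, B->BC, C->D, D->A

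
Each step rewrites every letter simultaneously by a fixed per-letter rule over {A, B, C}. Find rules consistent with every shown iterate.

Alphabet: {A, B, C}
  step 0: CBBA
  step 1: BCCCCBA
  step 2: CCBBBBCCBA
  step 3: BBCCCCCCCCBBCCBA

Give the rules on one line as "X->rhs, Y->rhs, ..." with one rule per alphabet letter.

A->BA, B->CC, C->B

  step 2 ⇒ step 3: CCBBBBCCBA ⇒ B·B·CC·CC·CC·CC·B·B·CC·BA
    A ↦ BA
    B ↦ CC
    C ↦ B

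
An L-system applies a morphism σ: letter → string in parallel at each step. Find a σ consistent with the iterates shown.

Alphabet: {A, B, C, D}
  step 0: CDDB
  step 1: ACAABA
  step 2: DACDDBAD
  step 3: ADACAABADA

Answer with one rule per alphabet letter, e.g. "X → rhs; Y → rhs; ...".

A->D, B->BA, C->AC, D->A

  step 2 ⇒ step 3: DACDDBAD ⇒ A·D·AC·A·A·BA·D·A
    A ↦ D
    B ↦ BA
    C ↦ AC
    D ↦ A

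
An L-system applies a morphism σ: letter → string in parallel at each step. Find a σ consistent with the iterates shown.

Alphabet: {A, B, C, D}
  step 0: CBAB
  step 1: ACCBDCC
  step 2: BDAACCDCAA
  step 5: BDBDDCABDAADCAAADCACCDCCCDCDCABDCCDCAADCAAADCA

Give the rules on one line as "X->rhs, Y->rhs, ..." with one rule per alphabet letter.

  step 1 ⇒ step 2: ACCBDCC ⇒ BD·A·A·CC·DC·A·A
    A ↦ BD
    B ↦ CC
    C ↦ A
    D ↦ DC

A->BD, B->CC, C->A, D->DC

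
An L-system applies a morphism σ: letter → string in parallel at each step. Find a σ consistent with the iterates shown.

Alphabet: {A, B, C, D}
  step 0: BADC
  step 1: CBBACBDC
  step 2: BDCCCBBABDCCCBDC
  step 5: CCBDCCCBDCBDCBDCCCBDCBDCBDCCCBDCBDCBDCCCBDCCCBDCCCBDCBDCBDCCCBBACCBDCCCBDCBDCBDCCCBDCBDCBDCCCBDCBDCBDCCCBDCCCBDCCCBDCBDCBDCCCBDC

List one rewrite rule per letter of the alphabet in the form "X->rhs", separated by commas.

A->BBA, B->C, C->BDC, D->C

  step 1 ⇒ step 2: CBBACBDC ⇒ BDC·C·C·BBA·BDC·C·C·BDC
    A ↦ BBA
    B ↦ C
    C ↦ BDC
    D ↦ C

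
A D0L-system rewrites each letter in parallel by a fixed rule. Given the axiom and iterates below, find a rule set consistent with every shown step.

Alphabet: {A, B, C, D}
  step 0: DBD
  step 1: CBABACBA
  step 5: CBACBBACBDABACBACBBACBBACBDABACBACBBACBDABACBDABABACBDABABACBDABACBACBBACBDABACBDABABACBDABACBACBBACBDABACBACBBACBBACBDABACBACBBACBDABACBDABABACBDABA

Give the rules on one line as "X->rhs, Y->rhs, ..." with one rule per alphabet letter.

A->CB, B->BA, C->DA, D->CBA

  step 0 ⇒ step 1: DBD ⇒ CBA·BA·CBA
    B ↦ BA
    D ↦ CBA
    A ↦ CB  (constrained at step 1)
    C ↦ DA  (constrained at step 1)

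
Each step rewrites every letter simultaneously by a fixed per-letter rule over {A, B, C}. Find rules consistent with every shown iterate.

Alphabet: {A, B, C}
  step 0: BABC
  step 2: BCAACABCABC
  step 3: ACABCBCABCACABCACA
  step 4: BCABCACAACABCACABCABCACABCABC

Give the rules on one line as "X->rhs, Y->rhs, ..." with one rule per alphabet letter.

A->BC, B->AC, C->A

  step 3 ⇒ step 4: ACABCBCABCACABCACA ⇒ BC·A·BC·AC·A·AC·A·BC·AC·A·BC·A·BC·AC·A·BC·A·BC
    A ↦ BC
    B ↦ AC
    C ↦ A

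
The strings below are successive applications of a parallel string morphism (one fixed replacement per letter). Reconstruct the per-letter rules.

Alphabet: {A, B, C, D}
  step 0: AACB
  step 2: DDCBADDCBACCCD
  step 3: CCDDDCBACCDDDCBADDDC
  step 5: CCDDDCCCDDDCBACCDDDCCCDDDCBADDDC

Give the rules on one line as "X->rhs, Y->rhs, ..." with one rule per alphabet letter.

  step 2 ⇒ step 3: DDCBADDCBACCCD ⇒ C·C·D·DDC·BA·C·C·D·DDC·BA·D·D·D·C
    A ↦ BA
    B ↦ DDC
    C ↦ D
    D ↦ C

A->BA, B->DDC, C->D, D->C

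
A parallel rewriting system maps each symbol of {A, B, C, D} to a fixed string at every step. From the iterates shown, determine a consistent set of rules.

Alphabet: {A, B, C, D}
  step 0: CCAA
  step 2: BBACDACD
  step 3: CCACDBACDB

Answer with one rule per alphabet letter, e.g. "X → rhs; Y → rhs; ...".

A->AC, B->C, C->D, D->B

  step 2 ⇒ step 3: BBACDACD ⇒ C·C·AC·D·B·AC·D·B
    A ↦ AC
    B ↦ C
    C ↦ D
    D ↦ B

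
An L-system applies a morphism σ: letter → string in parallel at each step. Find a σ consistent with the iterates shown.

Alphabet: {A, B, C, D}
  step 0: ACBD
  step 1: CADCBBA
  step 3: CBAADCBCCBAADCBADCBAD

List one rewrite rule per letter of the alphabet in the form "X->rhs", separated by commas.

A->C, B->CB, C->AD, D->BA

  step 0 ⇒ step 1: ACBD ⇒ C·AD·CB·BA
    A ↦ C
    B ↦ CB
    C ↦ AD
    D ↦ BA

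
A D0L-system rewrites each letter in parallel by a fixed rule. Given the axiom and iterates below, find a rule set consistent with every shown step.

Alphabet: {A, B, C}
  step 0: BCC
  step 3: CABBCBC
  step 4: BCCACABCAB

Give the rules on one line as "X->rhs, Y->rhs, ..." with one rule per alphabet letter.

A->C, B->CA, C->B

  step 3 ⇒ step 4: CABBCBC ⇒ B·C·CA·CA·B·CA·B
    A ↦ C
    B ↦ CA
    C ↦ B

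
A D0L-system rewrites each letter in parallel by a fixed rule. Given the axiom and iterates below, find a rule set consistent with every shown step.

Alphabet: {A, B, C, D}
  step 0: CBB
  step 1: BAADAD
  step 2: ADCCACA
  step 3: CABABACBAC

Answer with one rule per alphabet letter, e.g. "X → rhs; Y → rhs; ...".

A->C, B->AD, C->BA, D->A

  step 2 ⇒ step 3: ADCCACA ⇒ C·A·BA·BA·C·BA·C
    A ↦ C
    C ↦ BA
    D ↦ A
  step 0 ⇒ step 1: CBB ⇒ BA·AD·AD
    B ↦ AD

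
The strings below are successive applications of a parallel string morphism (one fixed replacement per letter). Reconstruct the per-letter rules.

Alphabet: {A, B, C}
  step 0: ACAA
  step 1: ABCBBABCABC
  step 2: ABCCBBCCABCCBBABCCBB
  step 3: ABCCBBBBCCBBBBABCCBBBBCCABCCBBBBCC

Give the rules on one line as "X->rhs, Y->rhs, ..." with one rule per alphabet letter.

A->ABC, B->C, C->BB

  step 2 ⇒ step 3: ABCCBBCCABCCBBABCCBB ⇒ ABC·C·BB·BB·C·C·BB·BB·ABC·C·BB·BB·C·C·ABC·C·BB·BB·C·C
    A ↦ ABC
    B ↦ C
    C ↦ BB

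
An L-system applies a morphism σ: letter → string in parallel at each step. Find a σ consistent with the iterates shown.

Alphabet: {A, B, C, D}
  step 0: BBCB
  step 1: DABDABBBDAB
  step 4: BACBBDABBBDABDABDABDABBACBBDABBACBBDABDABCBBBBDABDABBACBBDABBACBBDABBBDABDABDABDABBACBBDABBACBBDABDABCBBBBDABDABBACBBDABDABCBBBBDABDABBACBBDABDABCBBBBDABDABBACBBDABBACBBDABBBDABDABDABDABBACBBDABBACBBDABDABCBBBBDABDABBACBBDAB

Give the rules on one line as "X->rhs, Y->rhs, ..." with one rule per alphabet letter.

A->CBB, B->DAB, C->BB, D->BA

  step 0 ⇒ step 1: BBCB ⇒ DAB·DAB·BB·DAB
    B ↦ DAB
    C ↦ BB
    A ↦ CBB  (constrained at step 1)
    D ↦ BA  (constrained at step 1)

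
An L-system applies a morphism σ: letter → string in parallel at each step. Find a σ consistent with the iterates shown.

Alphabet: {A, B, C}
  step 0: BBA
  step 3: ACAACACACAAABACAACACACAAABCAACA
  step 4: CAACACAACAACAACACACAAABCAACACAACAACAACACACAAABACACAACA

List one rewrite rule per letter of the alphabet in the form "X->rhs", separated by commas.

  step 3 ⇒ step 4: ACAACACACAAABACAACACACAAABCAACA ⇒ CA·A·CA·CA·A·CA·A·CA·A·CA·CA·CA·AAB·CA·A·CA·CA·A·CA·A·CA·A·CA·CA·CA·AAB·A·CA·CA·A·CA
    A ↦ CA
    B ↦ AAB
    C ↦ A

A->CA, B->AAB, C->A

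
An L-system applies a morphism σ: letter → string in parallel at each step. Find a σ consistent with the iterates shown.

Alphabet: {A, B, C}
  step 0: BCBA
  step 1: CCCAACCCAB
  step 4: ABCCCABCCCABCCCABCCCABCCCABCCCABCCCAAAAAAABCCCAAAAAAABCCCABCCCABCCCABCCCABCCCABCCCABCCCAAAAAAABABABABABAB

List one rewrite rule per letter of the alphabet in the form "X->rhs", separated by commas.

  step 0 ⇒ step 1: BCBA ⇒ CCC·AA·CCC·AB
    A ↦ AB
    B ↦ CCC
    C ↦ AA

A->AB, B->CCC, C->AA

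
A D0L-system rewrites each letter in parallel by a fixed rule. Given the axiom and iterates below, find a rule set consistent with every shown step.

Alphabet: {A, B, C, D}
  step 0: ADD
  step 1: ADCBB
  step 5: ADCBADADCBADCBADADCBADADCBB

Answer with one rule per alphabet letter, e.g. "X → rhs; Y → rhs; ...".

A->ADC, B->D, C->A, D->B

  step 0 ⇒ step 1: ADD ⇒ ADC·B·B
    A ↦ ADC
    D ↦ B
    B ↦ D  (constrained at step 1)
    C ↦ A  (constrained at step 1)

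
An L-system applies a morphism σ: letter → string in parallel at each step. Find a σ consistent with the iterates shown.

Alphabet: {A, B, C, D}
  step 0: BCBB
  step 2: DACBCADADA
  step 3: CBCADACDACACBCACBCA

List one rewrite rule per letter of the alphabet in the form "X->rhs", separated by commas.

  step 2 ⇒ step 3: DACBCADADA ⇒ CB·CA·DA·C·DA·CA·CB·CA·CB·CA
    A ↦ CA
    B ↦ C
    C ↦ DA
    D ↦ CB

A->CA, B->C, C->DA, D->CB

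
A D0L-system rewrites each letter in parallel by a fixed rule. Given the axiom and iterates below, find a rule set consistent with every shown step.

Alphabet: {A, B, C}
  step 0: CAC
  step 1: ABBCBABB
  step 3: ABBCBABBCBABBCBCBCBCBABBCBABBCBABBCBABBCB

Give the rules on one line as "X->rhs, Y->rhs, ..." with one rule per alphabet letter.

A->CB, B->CB, C->ABB

  step 0 ⇒ step 1: CAC ⇒ ABB·CB·ABB
    A ↦ CB
    C ↦ ABB
    B ↦ CB  (constrained at step 1)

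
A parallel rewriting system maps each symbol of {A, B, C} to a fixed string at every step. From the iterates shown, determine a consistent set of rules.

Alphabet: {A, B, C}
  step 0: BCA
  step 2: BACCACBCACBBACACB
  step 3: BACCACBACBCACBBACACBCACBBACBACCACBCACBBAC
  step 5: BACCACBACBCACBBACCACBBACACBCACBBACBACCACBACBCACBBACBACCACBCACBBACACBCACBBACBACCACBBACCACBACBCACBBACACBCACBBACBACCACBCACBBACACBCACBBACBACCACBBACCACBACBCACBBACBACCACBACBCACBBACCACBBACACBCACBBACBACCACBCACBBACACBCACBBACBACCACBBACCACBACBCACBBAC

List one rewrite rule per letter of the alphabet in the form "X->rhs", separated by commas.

  step 2 ⇒ step 3: BACCACBCACBBACACB ⇒ BAC·C·ACB·ACB·C·ACB·BAC·ACB·C·ACB·BAC·BAC·C·ACB·C·ACB·BAC
    A ↦ C
    B ↦ BAC
    C ↦ ACB

A->C, B->BAC, C->ACB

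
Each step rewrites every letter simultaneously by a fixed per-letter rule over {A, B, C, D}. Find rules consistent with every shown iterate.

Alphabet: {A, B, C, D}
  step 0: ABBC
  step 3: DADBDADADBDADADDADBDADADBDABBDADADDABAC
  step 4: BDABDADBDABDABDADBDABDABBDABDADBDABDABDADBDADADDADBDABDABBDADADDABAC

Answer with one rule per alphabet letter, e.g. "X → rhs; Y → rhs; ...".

  step 3 ⇒ step 4: DADBDADADBDADADDADBDADADBDABBDADADDABAC ⇒ B·DA·B·DAD·B·DA·B·DA·B·DAD·B·DA·B·DA·B·B·DA·B·DAD·B·DA·B·DA·B·DAD·B·DA·DAD·DAD·B·DA·B·DA·B·B·DA·DAD·DA·BAC
    A ↦ DA
    B ↦ DAD
    C ↦ BAC
    D ↦ B

A->DA, B->DAD, C->BAC, D->B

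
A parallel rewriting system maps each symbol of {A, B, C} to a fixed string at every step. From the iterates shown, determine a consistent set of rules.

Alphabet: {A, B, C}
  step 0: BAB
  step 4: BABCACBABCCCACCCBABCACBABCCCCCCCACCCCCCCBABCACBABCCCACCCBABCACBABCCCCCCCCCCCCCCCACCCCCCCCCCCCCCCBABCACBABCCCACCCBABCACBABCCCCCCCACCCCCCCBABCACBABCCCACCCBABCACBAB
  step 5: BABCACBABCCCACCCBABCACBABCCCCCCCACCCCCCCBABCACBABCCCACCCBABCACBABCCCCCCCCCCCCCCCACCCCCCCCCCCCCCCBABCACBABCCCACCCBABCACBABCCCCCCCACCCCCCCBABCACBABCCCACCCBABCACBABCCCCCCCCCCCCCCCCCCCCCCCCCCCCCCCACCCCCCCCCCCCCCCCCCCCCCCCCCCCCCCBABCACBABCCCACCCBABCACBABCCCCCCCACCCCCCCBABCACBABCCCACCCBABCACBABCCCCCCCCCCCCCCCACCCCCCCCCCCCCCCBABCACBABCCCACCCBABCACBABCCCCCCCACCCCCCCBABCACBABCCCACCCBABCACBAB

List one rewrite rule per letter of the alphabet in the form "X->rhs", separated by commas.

  step 4 ⇒ step 5: BABCACBABCCCACCCBABCACBABCCCCCCCACCCCCCCBABCACBABCCCACCCBABCACBABCCCCCCCCCCCCCCCACCCCCCCCCCCCCCCBABCACBABCCCACCCBABCACBABCCCCCCCACCCCCCCBABCACBABCCCACCCBABCACBAB ⇒ BAB·CAC·BAB·CC·CAC·CC·BAB·CAC·BAB·CC·CC·CC·CAC·CC·CC·CC·BAB·CAC·BAB·CC·CAC·CC·BAB·CAC·BAB·CC·CC·CC·CC·CC·CC·CC·CAC·CC·CC·CC·CC·CC·CC·CC·BAB·CAC·BAB·CC·CAC·CC·BAB·CAC·BAB·CC·CC·CC·CAC·CC·CC·CC·BAB·CAC·BAB·CC·CAC·CC·BAB·CAC·BAB·CC·CC·CC·CC·CC·CC·CC·CC·CC·CC·CC·CC·CC·CC·CC·CAC·CC·CC·CC·CC·CC·CC·CC·CC·CC·CC·CC·CC·CC·CC·CC·BAB·CAC·BAB·CC·CAC·CC·BAB·CAC·BAB·CC·CC·CC·CAC·CC·CC·CC·BAB·CAC·BAB·CC·CAC·CC·BAB·CAC·BAB·CC·CC·CC·CC·CC·CC·CC·CAC·CC·CC·CC·CC·CC·CC·CC·BAB·CAC·BAB·CC·CAC·CC·BAB·CAC·BAB·CC·CC·CC·CAC·CC·CC·CC·BAB·CAC·BAB·CC·CAC·CC·BAB·CAC·BAB
    A ↦ CAC
    B ↦ BAB
    C ↦ CC

A->CAC, B->BAB, C->CC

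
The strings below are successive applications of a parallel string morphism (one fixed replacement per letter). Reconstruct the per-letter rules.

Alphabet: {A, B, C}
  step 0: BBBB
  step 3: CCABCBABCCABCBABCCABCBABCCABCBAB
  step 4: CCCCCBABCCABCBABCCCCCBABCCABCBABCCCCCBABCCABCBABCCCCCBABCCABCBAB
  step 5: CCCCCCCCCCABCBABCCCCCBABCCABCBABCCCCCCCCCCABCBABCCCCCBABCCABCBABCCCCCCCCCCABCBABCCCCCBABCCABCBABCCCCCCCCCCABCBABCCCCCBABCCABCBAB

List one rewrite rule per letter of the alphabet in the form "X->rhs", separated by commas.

A->CB, B->AB, C->CC

  step 4 ⇒ step 5: CCCCCBABCCABCBABCCCCCBABCCABCBABCCCCCBABCCABCBABCCCCCBABCCABCBAB ⇒ CC·CC·CC·CC·CC·AB·CB·AB·CC·CC·CB·AB·CC·AB·CB·AB·CC·CC·CC·CC·CC·AB·CB·AB·CC·CC·CB·AB·CC·AB·CB·AB·CC·CC·CC·CC·CC·AB·CB·AB·CC·CC·CB·AB·CC·AB·CB·AB·CC·CC·CC·CC·CC·AB·CB·AB·CC·CC·CB·AB·CC·AB·CB·AB
    A ↦ CB
    B ↦ AB
    C ↦ CC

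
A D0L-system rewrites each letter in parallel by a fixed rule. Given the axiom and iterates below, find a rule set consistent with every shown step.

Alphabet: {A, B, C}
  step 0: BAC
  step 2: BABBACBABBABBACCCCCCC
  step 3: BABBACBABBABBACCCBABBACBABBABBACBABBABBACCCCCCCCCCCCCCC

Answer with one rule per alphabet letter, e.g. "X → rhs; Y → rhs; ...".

  step 2 ⇒ step 3: BABBACBABBABBACCCCCCC ⇒ BAB·BAC·BAB·BAB·BAC·CC·BAB·BAC·BAB·BAB·BAC·BAB·BAB·BAC·CC·CC·CC·CC·CC·CC·CC
    A ↦ BAC
    B ↦ BAB
    C ↦ CC

A->BAC, B->BAB, C->CC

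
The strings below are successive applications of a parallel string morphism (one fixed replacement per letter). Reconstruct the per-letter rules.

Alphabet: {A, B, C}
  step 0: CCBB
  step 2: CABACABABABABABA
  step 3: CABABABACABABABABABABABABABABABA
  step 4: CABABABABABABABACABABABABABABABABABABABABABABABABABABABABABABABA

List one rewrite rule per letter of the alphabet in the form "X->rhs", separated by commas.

  step 3 ⇒ step 4: CABABABACABABABABABABABABABABABA ⇒ CA·BA·BA·BA·BA·BA·BA·BA·CA·BA·BA·BA·BA·BA·BA·BA·BA·BA·BA·BA·BA·BA·BA·BA·BA·BA·BA·BA·BA·BA·BA·BA
    A ↦ BA
    B ↦ BA
    C ↦ CA

A->BA, B->BA, C->CA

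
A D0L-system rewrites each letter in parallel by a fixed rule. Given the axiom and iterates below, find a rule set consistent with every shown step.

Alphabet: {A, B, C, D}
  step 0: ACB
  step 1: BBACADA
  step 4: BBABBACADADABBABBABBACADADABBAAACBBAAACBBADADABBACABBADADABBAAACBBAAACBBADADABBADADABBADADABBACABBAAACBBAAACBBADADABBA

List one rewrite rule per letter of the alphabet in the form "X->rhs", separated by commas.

A->BBA, B->DA, C->CA, D->AAC

  step 0 ⇒ step 1: ACB ⇒ BBA·CA·DA
    A ↦ BBA
    B ↦ DA
    C ↦ CA
    D ↦ AAC  (constrained at step 1)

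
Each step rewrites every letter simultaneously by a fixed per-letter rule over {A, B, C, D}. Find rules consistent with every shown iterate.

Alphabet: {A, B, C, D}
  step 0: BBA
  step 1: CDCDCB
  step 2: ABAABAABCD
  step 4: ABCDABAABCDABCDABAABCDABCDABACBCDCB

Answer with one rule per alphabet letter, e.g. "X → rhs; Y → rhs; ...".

A->CB, B->CD, C->AB, D->A

  step 1 ⇒ step 2: CDCDCB ⇒ AB·A·AB·A·AB·CD
    B ↦ CD
    C ↦ AB
    D ↦ A
  step 0 ⇒ step 1: BBA ⇒ CD·CD·CB
    A ↦ CB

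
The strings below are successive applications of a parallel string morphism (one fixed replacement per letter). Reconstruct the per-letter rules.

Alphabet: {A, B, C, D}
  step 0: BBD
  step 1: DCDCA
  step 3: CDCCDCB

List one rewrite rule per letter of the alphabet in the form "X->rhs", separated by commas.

A->C, B->DC, C->B, D->A

  step 0 ⇒ step 1: BBD ⇒ DC·DC·A
    B ↦ DC
    D ↦ A
    A ↦ C  (constrained at step 1)
    C ↦ B  (constrained at step 1)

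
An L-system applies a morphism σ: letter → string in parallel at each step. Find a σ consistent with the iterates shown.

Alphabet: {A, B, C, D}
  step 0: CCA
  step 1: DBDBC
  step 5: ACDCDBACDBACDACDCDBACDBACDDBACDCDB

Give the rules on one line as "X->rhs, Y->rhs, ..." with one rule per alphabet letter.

A->C, B->D, C->DB, D->AC

  step 0 ⇒ step 1: CCA ⇒ DB·DB·C
    A ↦ C
    C ↦ DB
    B ↦ D  (constrained at step 1)
    D ↦ AC  (constrained at step 1)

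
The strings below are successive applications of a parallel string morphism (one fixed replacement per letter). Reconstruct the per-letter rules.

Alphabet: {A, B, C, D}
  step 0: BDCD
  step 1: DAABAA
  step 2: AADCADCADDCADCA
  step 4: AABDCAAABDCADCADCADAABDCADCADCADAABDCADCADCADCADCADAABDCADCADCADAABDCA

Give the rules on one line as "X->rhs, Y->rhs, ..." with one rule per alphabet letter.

A->DCA, B->D, C->B, D->AA

  step 1 ⇒ step 2: DAABAA ⇒ AA·DCA·DCA·D·DCA·DCA
    A ↦ DCA
    B ↦ D
    D ↦ AA
  step 0 ⇒ step 1: BDCD ⇒ D·AA·B·AA
    C ↦ B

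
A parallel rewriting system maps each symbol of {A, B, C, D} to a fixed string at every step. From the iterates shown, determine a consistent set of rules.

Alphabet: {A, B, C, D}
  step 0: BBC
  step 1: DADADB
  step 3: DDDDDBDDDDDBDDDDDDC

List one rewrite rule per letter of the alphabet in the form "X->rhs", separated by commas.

A->C, B->DA, C->DB, D->DD

  step 0 ⇒ step 1: BBC ⇒ DA·DA·DB
    B ↦ DA
    C ↦ DB
    A ↦ C  (constrained at step 1)
    D ↦ DD  (constrained at step 1)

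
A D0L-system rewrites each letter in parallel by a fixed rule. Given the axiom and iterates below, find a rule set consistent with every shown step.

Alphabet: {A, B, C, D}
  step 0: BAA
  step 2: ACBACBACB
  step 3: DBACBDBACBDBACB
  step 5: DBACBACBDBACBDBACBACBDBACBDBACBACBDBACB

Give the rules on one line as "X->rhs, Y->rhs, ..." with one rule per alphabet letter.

  step 2 ⇒ step 3: ACBACBACB ⇒ DB·A·CB·DB·A·CB·DB·A·CB
    A ↦ DB
    B ↦ CB
    C ↦ A
    D ↦ A  (constrained at step 3)

A->DB, B->CB, C->A, D->A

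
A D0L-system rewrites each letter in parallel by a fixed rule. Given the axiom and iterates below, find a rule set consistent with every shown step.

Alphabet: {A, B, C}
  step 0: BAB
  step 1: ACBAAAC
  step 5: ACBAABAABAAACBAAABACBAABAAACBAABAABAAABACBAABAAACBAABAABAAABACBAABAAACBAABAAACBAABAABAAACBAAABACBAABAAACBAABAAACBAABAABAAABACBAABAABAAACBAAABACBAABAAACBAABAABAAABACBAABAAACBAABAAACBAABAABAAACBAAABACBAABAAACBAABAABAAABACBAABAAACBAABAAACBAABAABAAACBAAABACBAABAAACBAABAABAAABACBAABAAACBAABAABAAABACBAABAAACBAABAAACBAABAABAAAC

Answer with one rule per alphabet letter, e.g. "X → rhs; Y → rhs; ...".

  step 0 ⇒ step 1: BAB ⇒ AC·BAA·AC
    A ↦ BAA
    B ↦ AC
    C ↦ AB  (constrained at step 1)

A->BAA, B->AC, C->AB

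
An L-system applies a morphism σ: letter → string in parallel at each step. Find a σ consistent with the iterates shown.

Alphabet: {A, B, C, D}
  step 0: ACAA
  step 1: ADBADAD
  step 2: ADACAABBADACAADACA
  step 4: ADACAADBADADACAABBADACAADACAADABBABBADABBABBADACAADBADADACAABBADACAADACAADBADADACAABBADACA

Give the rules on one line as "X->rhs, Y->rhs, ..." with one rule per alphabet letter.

  step 1 ⇒ step 2: ADBADAD ⇒ AD·ACA·ABB·AD·ACA·AD·ACA
    A ↦ AD
    B ↦ ABB
    D ↦ ACA
  step 0 ⇒ step 1: ACAA ⇒ AD·B·AD·AD
    C ↦ B

A->AD, B->ABB, C->B, D->ACA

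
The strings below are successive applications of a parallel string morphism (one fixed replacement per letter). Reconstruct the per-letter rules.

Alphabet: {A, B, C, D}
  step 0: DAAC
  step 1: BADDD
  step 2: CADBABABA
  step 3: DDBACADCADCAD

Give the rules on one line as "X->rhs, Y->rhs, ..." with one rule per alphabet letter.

A->D, B->CA, C->D, D->BA

  step 2 ⇒ step 3: CADBABABA ⇒ D·D·BA·CA·D·CA·D·CA·D
    A ↦ D
    B ↦ CA
    C ↦ D
    D ↦ BA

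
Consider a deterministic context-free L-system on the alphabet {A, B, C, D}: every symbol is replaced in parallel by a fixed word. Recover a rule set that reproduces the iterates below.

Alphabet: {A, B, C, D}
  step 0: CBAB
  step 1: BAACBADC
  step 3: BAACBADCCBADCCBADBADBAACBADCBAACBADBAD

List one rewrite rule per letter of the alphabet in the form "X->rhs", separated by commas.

A->BAD, B->C, C->BAA, D->C

  step 0 ⇒ step 1: CBAB ⇒ BAA·C·BAD·C
    A ↦ BAD
    B ↦ C
    C ↦ BAA
    D ↦ C  (constrained at step 1)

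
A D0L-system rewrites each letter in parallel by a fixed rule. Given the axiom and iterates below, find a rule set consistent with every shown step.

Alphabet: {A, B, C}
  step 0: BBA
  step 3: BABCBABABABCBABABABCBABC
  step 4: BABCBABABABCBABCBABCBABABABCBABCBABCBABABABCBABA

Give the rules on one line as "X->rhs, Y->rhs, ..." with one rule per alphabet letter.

  step 3 ⇒ step 4: BABCBABABABCBABABABCBABC ⇒ BA·BC·BA·BA·BA·BC·BA·BC·BA·BC·BA·BA·BA·BC·BA·BC·BA·BC·BA·BA·BA·BC·BA·BA
    A ↦ BC
    B ↦ BA
    C ↦ BA

A->BC, B->BA, C->BA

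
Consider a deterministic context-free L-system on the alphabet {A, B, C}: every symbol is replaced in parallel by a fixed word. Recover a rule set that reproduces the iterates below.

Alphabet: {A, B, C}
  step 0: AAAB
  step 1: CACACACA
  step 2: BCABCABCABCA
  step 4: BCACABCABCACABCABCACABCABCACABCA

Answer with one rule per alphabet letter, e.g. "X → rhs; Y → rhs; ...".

  step 1 ⇒ step 2: CACACACA ⇒ B·CA·B·CA·B·CA·B·CA
    A ↦ CA
    C ↦ B
  step 0 ⇒ step 1: AAAB ⇒ CA·CA·CA·CA
    B ↦ CA

A->CA, B->CA, C->B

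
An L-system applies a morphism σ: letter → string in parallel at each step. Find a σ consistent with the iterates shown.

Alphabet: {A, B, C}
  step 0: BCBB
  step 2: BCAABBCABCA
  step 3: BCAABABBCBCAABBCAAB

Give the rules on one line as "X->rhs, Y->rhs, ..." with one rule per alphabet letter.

  step 2 ⇒ step 3: BCAABBCABCA ⇒ BC·A·AB·AB·BC·BC·A·AB·BC·A·AB
    A ↦ AB
    B ↦ BC
    C ↦ A

A->AB, B->BC, C->A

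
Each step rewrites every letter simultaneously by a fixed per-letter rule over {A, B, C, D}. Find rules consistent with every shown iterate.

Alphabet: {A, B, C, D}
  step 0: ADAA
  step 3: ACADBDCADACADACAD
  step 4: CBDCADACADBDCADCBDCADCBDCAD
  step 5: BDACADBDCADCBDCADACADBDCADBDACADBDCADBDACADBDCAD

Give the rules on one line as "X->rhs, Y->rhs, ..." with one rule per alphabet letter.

A->C, B->AC, C->BD, D->AD

  step 4 ⇒ step 5: CBDCADACADBDCADCBDCADCBDCAD ⇒ BD·AC·AD·BD·C·AD·C·BD·C·AD·AC·AD·BD·C·AD·BD·AC·AD·BD·C·AD·BD·AC·AD·BD·C·AD
    A ↦ C
    B ↦ AC
    C ↦ BD
    D ↦ AD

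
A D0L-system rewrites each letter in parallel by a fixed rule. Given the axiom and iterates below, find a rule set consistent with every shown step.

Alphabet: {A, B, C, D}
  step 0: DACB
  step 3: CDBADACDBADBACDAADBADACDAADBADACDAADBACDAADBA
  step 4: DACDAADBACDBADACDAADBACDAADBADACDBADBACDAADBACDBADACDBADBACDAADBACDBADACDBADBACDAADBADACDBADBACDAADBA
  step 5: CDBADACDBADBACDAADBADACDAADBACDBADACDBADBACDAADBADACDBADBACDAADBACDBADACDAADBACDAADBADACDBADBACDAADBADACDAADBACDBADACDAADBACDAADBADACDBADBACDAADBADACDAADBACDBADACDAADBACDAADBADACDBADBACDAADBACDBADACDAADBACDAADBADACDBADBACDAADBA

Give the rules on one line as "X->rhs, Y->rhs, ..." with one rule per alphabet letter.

A->DBA, B->DAA, C->DA, D->C

  step 4 ⇒ step 5: DACDAADBACDBADACDAADBACDAADBADACDBADBACDAADBACDBADACDBADBACDAADBACDBADACDBADBACDAADBADACDBADBACDAADBA ⇒ C·DBA·DA·C·DBA·DBA·C·DAA·DBA·DA·C·DAA·DBA·C·DBA·DA·C·DBA·DBA·C·DAA·DBA·DA·C·DBA·DBA·C·DAA·DBA·C·DBA·DA·C·DAA·DBA·C·DAA·DBA·DA·C·DBA·DBA·C·DAA·DBA·DA·C·DAA·DBA·C·DBA·DA·C·DAA·DBA·C·DAA·DBA·DA·C·DBA·DBA·C·DAA·DBA·DA·C·DAA·DBA·C·DBA·DA·C·DAA·DBA·C·DAA·DBA·DA·C·DBA·DBA·C·DAA·DBA·C·DBA·DA·C·DAA·DBA·C·DAA·DBA·DA·C·DBA·DBA·C·DAA·DBA
    A ↦ DBA
    B ↦ DAA
    C ↦ DA
    D ↦ C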